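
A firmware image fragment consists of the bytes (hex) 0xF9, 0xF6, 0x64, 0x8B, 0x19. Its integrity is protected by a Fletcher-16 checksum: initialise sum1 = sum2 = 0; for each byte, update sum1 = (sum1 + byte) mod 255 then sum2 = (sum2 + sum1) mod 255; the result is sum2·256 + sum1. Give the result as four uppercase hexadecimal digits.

Running sums (mod 255):
  after byte 0 (0xF9): sum1=249, sum2=249
  after byte 1 (0xF6): sum1=240, sum2=234
  after byte 2 (0x64): sum1=85, sum2=64
  after byte 3 (0x8B): sum1=224, sum2=33
  after byte 4 (0x19): sum1=249, sum2=27
Checksum = sum2·256 + sum1 = 27·256 + 249 = 7161 = 0x1BF9.

1BF9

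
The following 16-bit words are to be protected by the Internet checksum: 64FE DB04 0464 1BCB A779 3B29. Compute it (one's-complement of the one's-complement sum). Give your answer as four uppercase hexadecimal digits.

BD2A

One's-complement addition (fold any carry out of bit 15 back into bit 0):
  0x64FE + 0xDB04 = 0x14002 → wrap carry → 0x4003
  0x4003 + 0x0464 = 0x04467
  0x4467 + 0x1BCB = 0x06032
  0x6032 + 0xA779 = 0x107AB → wrap carry → 0x07AC
  0x07AC + 0x3B29 = 0x042D5
One's-complement sum = 0x42D5.
Checksum = ~0x42D5 & 0xFFFF = 0xBD2A.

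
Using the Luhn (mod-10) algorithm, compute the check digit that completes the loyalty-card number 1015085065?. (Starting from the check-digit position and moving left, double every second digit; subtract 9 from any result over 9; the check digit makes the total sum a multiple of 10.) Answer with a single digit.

8

Partial digits right→left: 5 6 0 5 8 0 5 1 0 1
Double every second digit counting from the check-digit position (so the 1st, 3rd, 5th, ... of the partial from the right).
  doubled (with −9 where >9): 1 0 7 1 0 → sum 9
  kept as-is: 6 5 0 1 1 → sum 13
Total = 9 + 13 = 22.
Check digit = (10 − (22 mod 10)) mod 10 = 8.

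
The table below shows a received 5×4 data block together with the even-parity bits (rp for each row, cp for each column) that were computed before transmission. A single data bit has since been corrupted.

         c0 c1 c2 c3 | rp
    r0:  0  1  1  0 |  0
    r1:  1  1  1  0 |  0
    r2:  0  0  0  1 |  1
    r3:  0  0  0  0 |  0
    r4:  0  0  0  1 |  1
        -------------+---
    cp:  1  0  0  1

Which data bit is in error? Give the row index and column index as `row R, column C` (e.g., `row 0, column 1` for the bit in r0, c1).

Recompute each row's even parity and compare to rp:
  r0: data parity 0, sent rp 0 → ok
  r1: data parity 1, sent rp 0 → mismatch
  r2: data parity 1, sent rp 1 → ok
  r3: data parity 0, sent rp 0 → ok
  r4: data parity 1, sent rp 1 → ok
Recompute each column's even parity and compare to cp:
  c0: data parity 1, sent cp 1 → ok
  c1: data parity 0, sent cp 0 → ok
  c2: data parity 0, sent cp 0 → ok
  c3: data parity 0, sent cp 1 → mismatch
Exactly one row (r1) and one column (c3) fail → the flipped bit is at their intersection.

row 1, column 3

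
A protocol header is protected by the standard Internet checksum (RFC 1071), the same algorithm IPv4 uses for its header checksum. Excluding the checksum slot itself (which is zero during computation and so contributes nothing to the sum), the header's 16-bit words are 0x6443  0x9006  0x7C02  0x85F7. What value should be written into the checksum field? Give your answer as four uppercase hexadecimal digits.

09BC

One's-complement addition (fold any carry out of bit 15 back into bit 0):
  0x6443 + 0x9006 = 0x0F449
  0xF449 + 0x7C02 = 0x1704B → wrap carry → 0x704C
  0x704C + 0x85F7 = 0x0F643
One's-complement sum = 0xF643.
Checksum = ~0xF643 & 0xFFFF = 0x09BC.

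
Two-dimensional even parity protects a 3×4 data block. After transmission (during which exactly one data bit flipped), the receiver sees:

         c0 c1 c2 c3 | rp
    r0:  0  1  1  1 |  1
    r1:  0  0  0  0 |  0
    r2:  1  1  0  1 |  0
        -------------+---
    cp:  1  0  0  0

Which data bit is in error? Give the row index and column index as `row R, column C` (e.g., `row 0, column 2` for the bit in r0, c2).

row 2, column 2

Recompute each row's even parity and compare to rp:
  r0: data parity 1, sent rp 1 → ok
  r1: data parity 0, sent rp 0 → ok
  r2: data parity 1, sent rp 0 → mismatch
Recompute each column's even parity and compare to cp:
  c0: data parity 1, sent cp 1 → ok
  c1: data parity 0, sent cp 0 → ok
  c2: data parity 1, sent cp 0 → mismatch
  c3: data parity 0, sent cp 0 → ok
Exactly one row (r2) and one column (c2) fail → the flipped bit is at their intersection.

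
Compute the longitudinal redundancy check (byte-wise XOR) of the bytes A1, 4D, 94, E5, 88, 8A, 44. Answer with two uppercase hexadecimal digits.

XOR the bytes together:
  start with 0xA1
  0xA1 ⊕ 0x4D = 0xEC
  0xEC ⊕ 0x94 = 0x78
  0x78 ⊕ 0xE5 = 0x9D
  0x9D ⊕ 0x88 = 0x15
  0x15 ⊕ 0x8A = 0x9F
  0x9F ⊕ 0x44 = 0xDB

DB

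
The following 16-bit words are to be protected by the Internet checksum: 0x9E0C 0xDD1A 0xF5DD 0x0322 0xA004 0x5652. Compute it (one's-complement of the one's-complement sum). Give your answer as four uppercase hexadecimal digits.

9581

One's-complement addition (fold any carry out of bit 15 back into bit 0):
  0x9E0C + 0xDD1A = 0x17B26 → wrap carry → 0x7B27
  0x7B27 + 0xF5DD = 0x17104 → wrap carry → 0x7105
  0x7105 + 0x0322 = 0x07427
  0x7427 + 0xA004 = 0x1142B → wrap carry → 0x142C
  0x142C + 0x5652 = 0x06A7E
One's-complement sum = 0x6A7E.
Checksum = ~0x6A7E & 0xFFFF = 0x9581.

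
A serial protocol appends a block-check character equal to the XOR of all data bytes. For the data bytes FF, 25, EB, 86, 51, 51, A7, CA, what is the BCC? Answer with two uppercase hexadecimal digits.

XOR the bytes together:
  start with 0xFF
  0xFF ⊕ 0x25 = 0xDA
  0xDA ⊕ 0xEB = 0x31
  0x31 ⊕ 0x86 = 0xB7
  0xB7 ⊕ 0x51 = 0xE6
  0xE6 ⊕ 0x51 = 0xB7
  0xB7 ⊕ 0xA7 = 0x10
  0x10 ⊕ 0xCA = 0xDA

DA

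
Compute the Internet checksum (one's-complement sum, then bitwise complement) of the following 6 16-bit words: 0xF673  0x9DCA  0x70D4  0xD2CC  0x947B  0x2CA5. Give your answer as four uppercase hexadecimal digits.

One's-complement addition (fold any carry out of bit 15 back into bit 0):
  0xF673 + 0x9DCA = 0x1943D → wrap carry → 0x943E
  0x943E + 0x70D4 = 0x10512 → wrap carry → 0x0513
  0x0513 + 0xD2CC = 0x0D7DF
  0xD7DF + 0x947B = 0x16C5A → wrap carry → 0x6C5B
  0x6C5B + 0x2CA5 = 0x09900
One's-complement sum = 0x9900.
Checksum = ~0x9900 & 0xFFFF = 0x66FF.

66FF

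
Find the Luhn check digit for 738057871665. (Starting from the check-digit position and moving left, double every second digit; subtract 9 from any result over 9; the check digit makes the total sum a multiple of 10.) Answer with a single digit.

5

Partial digits right→left: 5 6 6 1 7 8 7 5 0 8 3 7
Double every second digit counting from the check-digit position (so the 1st, 3rd, 5th, ... of the partial from the right).
  doubled (with −9 where >9): 1 3 5 5 0 6 → sum 20
  kept as-is: 6 1 8 5 8 7 → sum 35
Total = 20 + 35 = 55.
Check digit = (10 − (55 mod 10)) mod 10 = 5.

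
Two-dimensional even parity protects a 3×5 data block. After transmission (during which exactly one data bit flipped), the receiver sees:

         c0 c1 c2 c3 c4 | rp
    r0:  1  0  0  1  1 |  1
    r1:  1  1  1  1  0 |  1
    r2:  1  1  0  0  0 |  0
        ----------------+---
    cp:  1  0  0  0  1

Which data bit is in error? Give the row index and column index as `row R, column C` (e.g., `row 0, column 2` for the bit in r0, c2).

Recompute each row's even parity and compare to rp:
  r0: data parity 1, sent rp 1 → ok
  r1: data parity 0, sent rp 1 → mismatch
  r2: data parity 0, sent rp 0 → ok
Recompute each column's even parity and compare to cp:
  c0: data parity 1, sent cp 1 → ok
  c1: data parity 0, sent cp 0 → ok
  c2: data parity 1, sent cp 0 → mismatch
  c3: data parity 0, sent cp 0 → ok
  c4: data parity 1, sent cp 1 → ok
Exactly one row (r1) and one column (c2) fail → the flipped bit is at their intersection.

row 1, column 2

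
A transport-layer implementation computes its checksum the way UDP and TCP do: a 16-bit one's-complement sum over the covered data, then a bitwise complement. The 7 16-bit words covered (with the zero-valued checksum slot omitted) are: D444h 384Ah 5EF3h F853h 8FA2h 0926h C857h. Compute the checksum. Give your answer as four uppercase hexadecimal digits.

One's-complement addition (fold any carry out of bit 15 back into bit 0):
  0xD444 + 0x384A = 0x10C8E → wrap carry → 0x0C8F
  0x0C8F + 0x5EF3 = 0x06B82
  0x6B82 + 0xF853 = 0x163D5 → wrap carry → 0x63D6
  0x63D6 + 0x8FA2 = 0x0F378
  0xF378 + 0x0926 = 0x0FC9E
  0xFC9E + 0xC857 = 0x1C4F5 → wrap carry → 0xC4F6
One's-complement sum = 0xC4F6.
Checksum = ~0xC4F6 & 0xFFFF = 0x3B09.

3B09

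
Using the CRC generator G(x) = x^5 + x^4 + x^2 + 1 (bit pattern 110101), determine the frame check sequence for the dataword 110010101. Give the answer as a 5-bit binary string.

10110

Append 5 zeros: 11001010100000. Divide by 110101 (XOR where the leading bit is 1):
  pos 0: 110010 XOR 110101 = 000111
  pos 3: 111101 XOR 110101 = 001000
  pos 5: 100000 XOR 110101 = 010101
  pos 6: 101010 XOR 110101 = 011111
  pos 7: 111110 XOR 110101 = 001011
Remainder (last 5 bits) = 10110. This is the CRC / FCS.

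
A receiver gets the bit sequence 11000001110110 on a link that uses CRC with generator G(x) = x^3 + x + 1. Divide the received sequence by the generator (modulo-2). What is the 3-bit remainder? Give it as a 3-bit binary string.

000

Modulo-2 division of 11000001110110 by 1011:
  pos 0: 1100 XOR 1011 = 0111
  pos 1: 1110 XOR 1011 = 0101
  pos 2: 1010 XOR 1011 = 0001
  pos 5: 1011 XOR 1011 = 0000
  pos 9: 1011 XOR 1011 = 0000
Remainder = 000 (zero — the frame passes the CRC check).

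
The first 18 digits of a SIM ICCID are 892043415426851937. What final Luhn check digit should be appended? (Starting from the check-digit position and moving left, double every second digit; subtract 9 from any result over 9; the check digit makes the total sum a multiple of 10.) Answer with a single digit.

0

Partial digits right→left: 7 3 9 1 5 8 6 2 4 5 1 4 3 4 0 2 9 8
Double every second digit counting from the check-digit position (so the 1st, 3rd, 5th, ... of the partial from the right).
  doubled (with −9 where >9): 5 9 1 3 8 2 6 0 9 → sum 43
  kept as-is: 3 1 8 2 5 4 4 2 8 → sum 37
Total = 43 + 37 = 80.
Check digit = (10 − (80 mod 10)) mod 10 = 0.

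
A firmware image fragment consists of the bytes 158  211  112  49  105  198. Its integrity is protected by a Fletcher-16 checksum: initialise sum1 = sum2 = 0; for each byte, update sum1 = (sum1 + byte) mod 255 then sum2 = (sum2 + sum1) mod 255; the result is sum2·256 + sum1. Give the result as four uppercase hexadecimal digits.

C944

Running sums (mod 255):
  after byte 0 (158): sum1=158, sum2=158
  after byte 1 (211): sum1=114, sum2=17
  after byte 2 (112): sum1=226, sum2=243
  after byte 3 (49): sum1=20, sum2=8
  after byte 4 (105): sum1=125, sum2=133
  after byte 5 (198): sum1=68, sum2=201
Checksum = sum2·256 + sum1 = 201·256 + 68 = 51524 = 0xC944.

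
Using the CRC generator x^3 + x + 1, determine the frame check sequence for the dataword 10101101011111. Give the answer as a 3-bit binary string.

Append 3 zeros: 10101101011111000. Divide by 1011 (XOR where the leading bit is 1):
  pos 0: 1010 XOR 1011 = 0001
  pos 3: 1110 XOR 1011 = 0101
  pos 4: 1011 XOR 1011 = 0000
  pos 9: 1111 XOR 1011 = 0100
  pos 10: 1001 XOR 1011 = 0010
  pos 12: 1000 XOR 1011 = 0011
Remainder (last 3 bits) = 110. This is the CRC / FCS.

110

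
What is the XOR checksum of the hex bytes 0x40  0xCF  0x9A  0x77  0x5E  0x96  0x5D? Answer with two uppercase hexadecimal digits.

F7

XOR the bytes together:
  start with 0x40
  0x40 ⊕ 0xCF = 0x8F
  0x8F ⊕ 0x9A = 0x15
  0x15 ⊕ 0x77 = 0x62
  0x62 ⊕ 0x5E = 0x3C
  0x3C ⊕ 0x96 = 0xAA
  0xAA ⊕ 0x5D = 0xF7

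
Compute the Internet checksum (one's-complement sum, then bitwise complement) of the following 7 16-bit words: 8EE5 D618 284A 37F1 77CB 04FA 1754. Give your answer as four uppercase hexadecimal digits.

A6AC

One's-complement addition (fold any carry out of bit 15 back into bit 0):
  0x8EE5 + 0xD618 = 0x164FD → wrap carry → 0x64FE
  0x64FE + 0x284A = 0x08D48
  0x8D48 + 0x37F1 = 0x0C539
  0xC539 + 0x77CB = 0x13D04 → wrap carry → 0x3D05
  0x3D05 + 0x04FA = 0x041FF
  0x41FF + 0x1754 = 0x05953
One's-complement sum = 0x5953.
Checksum = ~0x5953 & 0xFFFF = 0xA6AC.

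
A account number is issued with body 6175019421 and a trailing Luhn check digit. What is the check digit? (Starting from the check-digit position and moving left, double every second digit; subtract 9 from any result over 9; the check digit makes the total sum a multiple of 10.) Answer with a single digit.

1

Partial digits right→left: 1 2 4 9 1 0 5 7 1 6
Double every second digit counting from the check-digit position (so the 1st, 3rd, 5th, ... of the partial from the right).
  doubled (with −9 where >9): 2 8 2 1 2 → sum 15
  kept as-is: 2 9 0 7 6 → sum 24
Total = 15 + 24 = 39.
Check digit = (10 − (39 mod 10)) mod 10 = 1.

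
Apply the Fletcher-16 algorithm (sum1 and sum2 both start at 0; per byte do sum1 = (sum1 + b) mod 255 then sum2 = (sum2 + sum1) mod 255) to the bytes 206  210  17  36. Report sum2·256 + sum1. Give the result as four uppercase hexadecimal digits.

F9D6

Running sums (mod 255):
  after byte 0 (206): sum1=206, sum2=206
  after byte 1 (210): sum1=161, sum2=112
  after byte 2 (17): sum1=178, sum2=35
  after byte 3 (36): sum1=214, sum2=249
Checksum = sum2·256 + sum1 = 249·256 + 214 = 63958 = 0xF9D6.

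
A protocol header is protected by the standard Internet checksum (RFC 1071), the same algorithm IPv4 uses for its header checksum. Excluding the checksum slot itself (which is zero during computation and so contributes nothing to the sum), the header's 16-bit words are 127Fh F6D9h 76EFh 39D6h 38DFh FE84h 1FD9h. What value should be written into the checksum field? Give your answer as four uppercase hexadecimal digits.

One's-complement addition (fold any carry out of bit 15 back into bit 0):
  0x127F + 0xF6D9 = 0x10958 → wrap carry → 0x0959
  0x0959 + 0x76EF = 0x08048
  0x8048 + 0x39D6 = 0x0BA1E
  0xBA1E + 0x38DF = 0x0F2FD
  0xF2FD + 0xFE84 = 0x1F181 → wrap carry → 0xF182
  0xF182 + 0x1FD9 = 0x1115B → wrap carry → 0x115C
One's-complement sum = 0x115C.
Checksum = ~0x115C & 0xFFFF = 0xEEA3.

EEA3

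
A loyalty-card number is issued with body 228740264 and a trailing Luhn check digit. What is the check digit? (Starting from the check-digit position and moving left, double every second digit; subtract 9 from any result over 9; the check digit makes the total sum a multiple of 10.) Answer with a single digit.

4

Partial digits right→left: 4 6 2 0 4 7 8 2 2
Double every second digit counting from the check-digit position (so the 1st, 3rd, 5th, ... of the partial from the right).
  doubled (with −9 where >9): 8 4 8 7 4 → sum 31
  kept as-is: 6 0 7 2 → sum 15
Total = 31 + 15 = 46.
Check digit = (10 − (46 mod 10)) mod 10 = 4.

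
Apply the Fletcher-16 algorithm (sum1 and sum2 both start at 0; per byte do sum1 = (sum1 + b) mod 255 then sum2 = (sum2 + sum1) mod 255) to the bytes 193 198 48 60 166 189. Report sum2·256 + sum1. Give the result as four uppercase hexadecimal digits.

Running sums (mod 255):
  after byte 0 (193): sum1=193, sum2=193
  after byte 1 (198): sum1=136, sum2=74
  after byte 2 (48): sum1=184, sum2=3
  after byte 3 (60): sum1=244, sum2=247
  after byte 4 (166): sum1=155, sum2=147
  after byte 5 (189): sum1=89, sum2=236
Checksum = sum2·256 + sum1 = 236·256 + 89 = 60505 = 0xEC59.

EC59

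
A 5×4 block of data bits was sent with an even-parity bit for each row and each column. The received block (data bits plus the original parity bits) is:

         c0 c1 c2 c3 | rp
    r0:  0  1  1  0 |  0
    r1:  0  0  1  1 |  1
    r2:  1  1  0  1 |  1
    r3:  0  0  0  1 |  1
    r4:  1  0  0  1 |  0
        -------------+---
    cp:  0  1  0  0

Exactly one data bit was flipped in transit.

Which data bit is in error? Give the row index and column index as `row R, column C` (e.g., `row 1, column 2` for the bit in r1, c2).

Recompute each row's even parity and compare to rp:
  r0: data parity 0, sent rp 0 → ok
  r1: data parity 0, sent rp 1 → mismatch
  r2: data parity 1, sent rp 1 → ok
  r3: data parity 1, sent rp 1 → ok
  r4: data parity 0, sent rp 0 → ok
Recompute each column's even parity and compare to cp:
  c0: data parity 0, sent cp 0 → ok
  c1: data parity 0, sent cp 1 → mismatch
  c2: data parity 0, sent cp 0 → ok
  c3: data parity 0, sent cp 0 → ok
Exactly one row (r1) and one column (c1) fail → the flipped bit is at their intersection.

row 1, column 1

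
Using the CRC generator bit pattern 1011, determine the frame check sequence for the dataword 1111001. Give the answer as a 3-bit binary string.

Append 3 zeros: 1111001000. Divide by 1011 (XOR where the leading bit is 1):
  pos 0: 1111 XOR 1011 = 0100
  pos 1: 1000 XOR 1011 = 0011
  pos 3: 1101 XOR 1011 = 0110
  pos 4: 1100 XOR 1011 = 0111
  pos 5: 1110 XOR 1011 = 0101
  pos 6: 1010 XOR 1011 = 0001
Remainder (last 3 bits) = 001. This is the CRC / FCS.

001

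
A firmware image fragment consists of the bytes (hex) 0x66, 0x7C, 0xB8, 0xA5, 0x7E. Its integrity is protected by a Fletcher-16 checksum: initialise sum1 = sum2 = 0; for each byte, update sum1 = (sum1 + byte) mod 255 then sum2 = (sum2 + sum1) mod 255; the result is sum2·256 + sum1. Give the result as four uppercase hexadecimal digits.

E5BF

Running sums (mod 255):
  after byte 0 (0x66): sum1=102, sum2=102
  after byte 1 (0x7C): sum1=226, sum2=73
  after byte 2 (0xB8): sum1=155, sum2=228
  after byte 3 (0xA5): sum1=65, sum2=38
  after byte 4 (0x7E): sum1=191, sum2=229
Checksum = sum2·256 + sum1 = 229·256 + 191 = 58815 = 0xE5BF.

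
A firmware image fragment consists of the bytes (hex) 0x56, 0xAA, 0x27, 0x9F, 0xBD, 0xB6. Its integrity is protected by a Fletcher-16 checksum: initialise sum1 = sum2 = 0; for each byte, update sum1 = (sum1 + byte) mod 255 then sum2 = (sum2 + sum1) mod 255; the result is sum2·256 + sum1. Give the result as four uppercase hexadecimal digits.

Running sums (mod 255):
  after byte 0 (0x56): sum1=86, sum2=86
  after byte 1 (0xAA): sum1=1, sum2=87
  after byte 2 (0x27): sum1=40, sum2=127
  after byte 3 (0x9F): sum1=199, sum2=71
  after byte 4 (0xBD): sum1=133, sum2=204
  after byte 5 (0xB6): sum1=60, sum2=9
Checksum = sum2·256 + sum1 = 9·256 + 60 = 2364 = 0x093C.

093C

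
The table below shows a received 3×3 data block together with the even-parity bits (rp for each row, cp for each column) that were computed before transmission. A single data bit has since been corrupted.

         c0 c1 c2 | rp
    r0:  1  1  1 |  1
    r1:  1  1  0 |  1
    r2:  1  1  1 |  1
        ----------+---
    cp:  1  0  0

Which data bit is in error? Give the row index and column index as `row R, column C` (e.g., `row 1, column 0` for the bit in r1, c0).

row 1, column 1

Recompute each row's even parity and compare to rp:
  r0: data parity 1, sent rp 1 → ok
  r1: data parity 0, sent rp 1 → mismatch
  r2: data parity 1, sent rp 1 → ok
Recompute each column's even parity and compare to cp:
  c0: data parity 1, sent cp 1 → ok
  c1: data parity 1, sent cp 0 → mismatch
  c2: data parity 0, sent cp 0 → ok
Exactly one row (r1) and one column (c1) fail → the flipped bit is at their intersection.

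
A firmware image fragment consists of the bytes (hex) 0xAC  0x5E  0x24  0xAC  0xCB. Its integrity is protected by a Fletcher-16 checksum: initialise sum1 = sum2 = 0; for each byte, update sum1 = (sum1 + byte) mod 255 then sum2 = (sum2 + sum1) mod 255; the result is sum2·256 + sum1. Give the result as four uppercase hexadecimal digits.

Running sums (mod 255):
  after byte 0 (0xAC): sum1=172, sum2=172
  after byte 1 (0x5E): sum1=11, sum2=183
  after byte 2 (0x24): sum1=47, sum2=230
  after byte 3 (0xAC): sum1=219, sum2=194
  after byte 4 (0xCB): sum1=167, sum2=106
Checksum = sum2·256 + sum1 = 106·256 + 167 = 27303 = 0x6AA7.

6AA7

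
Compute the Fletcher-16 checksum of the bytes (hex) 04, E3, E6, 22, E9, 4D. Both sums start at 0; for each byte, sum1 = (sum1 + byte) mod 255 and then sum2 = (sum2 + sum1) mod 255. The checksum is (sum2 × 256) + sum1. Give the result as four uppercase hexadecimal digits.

AE28

Running sums (mod 255):
  after byte 0 (04): sum1=4, sum2=4
  after byte 1 (E3): sum1=231, sum2=235
  after byte 2 (E6): sum1=206, sum2=186
  after byte 3 (22): sum1=240, sum2=171
  after byte 4 (E9): sum1=218, sum2=134
  after byte 5 (4D): sum1=40, sum2=174
Checksum = sum2·256 + sum1 = 174·256 + 40 = 44584 = 0xAE28.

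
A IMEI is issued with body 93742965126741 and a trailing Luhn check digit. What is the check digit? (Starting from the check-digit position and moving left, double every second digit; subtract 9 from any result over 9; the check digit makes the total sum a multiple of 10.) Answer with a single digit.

Partial digits right→left: 1 4 7 6 2 1 5 6 9 2 4 7 3 9
Double every second digit counting from the check-digit position (so the 1st, 3rd, 5th, ... of the partial from the right).
  doubled (with −9 where >9): 2 5 4 1 9 8 6 → sum 35
  kept as-is: 4 6 1 6 2 7 9 → sum 35
Total = 35 + 35 = 70.
Check digit = (10 − (70 mod 10)) mod 10 = 0.

0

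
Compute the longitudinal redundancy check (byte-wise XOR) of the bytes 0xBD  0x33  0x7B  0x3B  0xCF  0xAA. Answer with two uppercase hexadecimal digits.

AB

XOR the bytes together:
  start with 0xBD
  0xBD ⊕ 0x33 = 0x8E
  0x8E ⊕ 0x7B = 0xF5
  0xF5 ⊕ 0x3B = 0xCE
  0xCE ⊕ 0xCF = 0x01
  0x01 ⊕ 0xAA = 0xAB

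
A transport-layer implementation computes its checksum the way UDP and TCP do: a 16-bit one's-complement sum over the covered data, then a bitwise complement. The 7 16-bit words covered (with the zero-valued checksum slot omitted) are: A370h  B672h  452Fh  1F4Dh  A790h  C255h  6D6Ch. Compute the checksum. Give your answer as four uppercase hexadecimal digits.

One's-complement addition (fold any carry out of bit 15 back into bit 0):
  0xA370 + 0xB672 = 0x159E2 → wrap carry → 0x59E3
  0x59E3 + 0x452F = 0x09F12
  0x9F12 + 0x1F4D = 0x0BE5F
  0xBE5F + 0xA790 = 0x165EF → wrap carry → 0x65F0
  0x65F0 + 0xC255 = 0x12845 → wrap carry → 0x2846
  0x2846 + 0x6D6C = 0x095B2
One's-complement sum = 0x95B2.
Checksum = ~0x95B2 & 0xFFFF = 0x6A4D.

6A4D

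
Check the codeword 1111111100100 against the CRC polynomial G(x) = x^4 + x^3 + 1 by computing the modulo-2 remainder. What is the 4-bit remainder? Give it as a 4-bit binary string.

1000

Modulo-2 division of 1111111100100 by 11001:
  pos 0: 11111 XOR 11001 = 00110
  pos 2: 11011 XOR 11001 = 00010
  pos 5: 10100 XOR 11001 = 01101
  pos 6: 11011 XOR 11001 = 00010
Remainder = 1000 (nonzero — an error is detected).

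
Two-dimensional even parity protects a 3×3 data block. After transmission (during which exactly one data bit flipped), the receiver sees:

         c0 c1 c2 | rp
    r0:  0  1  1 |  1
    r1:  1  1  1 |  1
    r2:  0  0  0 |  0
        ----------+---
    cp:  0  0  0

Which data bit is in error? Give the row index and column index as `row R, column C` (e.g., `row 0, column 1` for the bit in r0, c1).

row 0, column 0

Recompute each row's even parity and compare to rp:
  r0: data parity 0, sent rp 1 → mismatch
  r1: data parity 1, sent rp 1 → ok
  r2: data parity 0, sent rp 0 → ok
Recompute each column's even parity and compare to cp:
  c0: data parity 1, sent cp 0 → mismatch
  c1: data parity 0, sent cp 0 → ok
  c2: data parity 0, sent cp 0 → ok
Exactly one row (r0) and one column (c0) fail → the flipped bit is at their intersection.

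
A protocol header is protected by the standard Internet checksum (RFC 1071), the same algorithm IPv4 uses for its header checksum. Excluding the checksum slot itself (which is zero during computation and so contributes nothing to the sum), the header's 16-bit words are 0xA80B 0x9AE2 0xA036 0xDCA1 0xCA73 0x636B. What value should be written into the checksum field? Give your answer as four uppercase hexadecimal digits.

One's-complement addition (fold any carry out of bit 15 back into bit 0):
  0xA80B + 0x9AE2 = 0x142ED → wrap carry → 0x42EE
  0x42EE + 0xA036 = 0x0E324
  0xE324 + 0xDCA1 = 0x1BFC5 → wrap carry → 0xBFC6
  0xBFC6 + 0xCA73 = 0x18A39 → wrap carry → 0x8A3A
  0x8A3A + 0x636B = 0x0EDA5
One's-complement sum = 0xEDA5.
Checksum = ~0xEDA5 & 0xFFFF = 0x125A.

125A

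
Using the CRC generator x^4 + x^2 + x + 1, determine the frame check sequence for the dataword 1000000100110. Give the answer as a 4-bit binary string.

Append 4 zeros: 10000001001100000. Divide by 10111 (XOR where the leading bit is 1):
  pos 0: 10000 XOR 10111 = 00111
  pos 2: 11100 XOR 10111 = 01011
  pos 3: 10111 XOR 10111 = 00000
  pos 10: 11000 XOR 10111 = 01111
  pos 11: 11110 XOR 10111 = 01001
  pos 12: 10010 XOR 10111 = 00101
Remainder (last 4 bits) = 0101. This is the CRC / FCS.

0101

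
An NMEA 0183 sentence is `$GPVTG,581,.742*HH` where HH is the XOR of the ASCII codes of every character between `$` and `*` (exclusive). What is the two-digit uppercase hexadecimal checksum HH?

XOR the ASCII codes of the payload characters:
  'G' = 0x47 → acc = 0x47
  'P' = 0x50 → acc = 0x17
  'V' = 0x56 → acc = 0x41
  'T' = 0x54 → acc = 0x15
  'G' = 0x47 → acc = 0x52
  ',' = 0x2C → acc = 0x7E
  '5' = 0x35 → acc = 0x4B
  '8' = 0x38 → acc = 0x73
  '1' = 0x31 → acc = 0x42
  ',' = 0x2C → acc = 0x6E
  '.' = 0x2E → acc = 0x40
  '7' = 0x37 → acc = 0x77
  '4' = 0x34 → acc = 0x43
  '2' = 0x32 → acc = 0x71
Checksum = 0x71.

71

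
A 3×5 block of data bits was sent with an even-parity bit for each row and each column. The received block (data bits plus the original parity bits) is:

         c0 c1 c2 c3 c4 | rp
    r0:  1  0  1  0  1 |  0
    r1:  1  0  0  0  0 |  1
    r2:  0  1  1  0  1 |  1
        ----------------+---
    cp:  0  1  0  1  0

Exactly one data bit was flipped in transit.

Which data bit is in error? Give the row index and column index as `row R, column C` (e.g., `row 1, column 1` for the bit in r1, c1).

Recompute each row's even parity and compare to rp:
  r0: data parity 1, sent rp 0 → mismatch
  r1: data parity 1, sent rp 1 → ok
  r2: data parity 1, sent rp 1 → ok
Recompute each column's even parity and compare to cp:
  c0: data parity 0, sent cp 0 → ok
  c1: data parity 1, sent cp 1 → ok
  c2: data parity 0, sent cp 0 → ok
  c3: data parity 0, sent cp 1 → mismatch
  c4: data parity 0, sent cp 0 → ok
Exactly one row (r0) and one column (c3) fail → the flipped bit is at their intersection.

row 0, column 3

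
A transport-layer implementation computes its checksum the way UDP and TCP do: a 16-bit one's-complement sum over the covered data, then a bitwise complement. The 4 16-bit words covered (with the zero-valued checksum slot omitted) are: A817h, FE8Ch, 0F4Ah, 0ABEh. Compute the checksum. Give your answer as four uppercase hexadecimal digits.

3F53

One's-complement addition (fold any carry out of bit 15 back into bit 0):
  0xA817 + 0xFE8C = 0x1A6A3 → wrap carry → 0xA6A4
  0xA6A4 + 0x0F4A = 0x0B5EE
  0xB5EE + 0x0ABE = 0x0C0AC
One's-complement sum = 0xC0AC.
Checksum = ~0xC0AC & 0xFFFF = 0x3F53.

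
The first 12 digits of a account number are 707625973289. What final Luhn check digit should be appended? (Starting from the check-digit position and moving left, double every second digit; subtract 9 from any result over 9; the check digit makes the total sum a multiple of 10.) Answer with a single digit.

2

Partial digits right→left: 9 8 2 3 7 9 5 2 6 7 0 7
Double every second digit counting from the check-digit position (so the 1st, 3rd, 5th, ... of the partial from the right).
  doubled (with −9 where >9): 9 4 5 1 3 0 → sum 22
  kept as-is: 8 3 9 2 7 7 → sum 36
Total = 22 + 36 = 58.
Check digit = (10 − (58 mod 10)) mod 10 = 2.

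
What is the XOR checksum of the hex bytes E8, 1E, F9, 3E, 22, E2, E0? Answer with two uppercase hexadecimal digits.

11

XOR the bytes together:
  start with 0xE8
  0xE8 ⊕ 0x1E = 0xF6
  0xF6 ⊕ 0xF9 = 0x0F
  0x0F ⊕ 0x3E = 0x31
  0x31 ⊕ 0x22 = 0x13
  0x13 ⊕ 0xE2 = 0xF1
  0xF1 ⊕ 0xE0 = 0x11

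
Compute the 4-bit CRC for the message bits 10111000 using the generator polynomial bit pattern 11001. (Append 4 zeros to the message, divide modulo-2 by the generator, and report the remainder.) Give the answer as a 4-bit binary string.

0001

Append 4 zeros: 101110000000. Divide by 11001 (XOR where the leading bit is 1):
  pos 0: 10111 XOR 11001 = 01110
  pos 1: 11100 XOR 11001 = 00101
  pos 3: 10100 XOR 11001 = 01101
  pos 4: 11010 XOR 11001 = 00011
  pos 7: 11000 XOR 11001 = 00001
Remainder (last 4 bits) = 0001. This is the CRC / FCS.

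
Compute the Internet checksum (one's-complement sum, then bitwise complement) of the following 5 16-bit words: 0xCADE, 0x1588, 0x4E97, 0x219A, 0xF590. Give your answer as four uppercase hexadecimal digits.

B9D6

One's-complement addition (fold any carry out of bit 15 back into bit 0):
  0xCADE + 0x1588 = 0x0E066
  0xE066 + 0x4E97 = 0x12EFD → wrap carry → 0x2EFE
  0x2EFE + 0x219A = 0x05098
  0x5098 + 0xF590 = 0x14628 → wrap carry → 0x4629
One's-complement sum = 0x4629.
Checksum = ~0x4629 & 0xFFFF = 0xB9D6.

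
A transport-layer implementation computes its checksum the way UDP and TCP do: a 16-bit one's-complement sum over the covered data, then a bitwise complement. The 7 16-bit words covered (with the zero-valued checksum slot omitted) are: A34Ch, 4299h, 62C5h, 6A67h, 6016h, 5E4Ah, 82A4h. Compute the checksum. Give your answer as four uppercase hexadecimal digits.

0BE8

One's-complement addition (fold any carry out of bit 15 back into bit 0):
  0xA34C + 0x4299 = 0x0E5E5
  0xE5E5 + 0x62C5 = 0x148AA → wrap carry → 0x48AB
  0x48AB + 0x6A67 = 0x0B312
  0xB312 + 0x6016 = 0x11328 → wrap carry → 0x1329
  0x1329 + 0x5E4A = 0x07173
  0x7173 + 0x82A4 = 0x0F417
One's-complement sum = 0xF417.
Checksum = ~0xF417 & 0xFFFF = 0x0BE8.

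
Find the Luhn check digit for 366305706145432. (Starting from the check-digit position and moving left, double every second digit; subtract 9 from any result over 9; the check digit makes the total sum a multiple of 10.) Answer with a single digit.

0

Partial digits right→left: 2 3 4 5 4 1 6 0 7 5 0 3 6 6 3
Double every second digit counting from the check-digit position (so the 1st, 3rd, 5th, ... of the partial from the right).
  doubled (with −9 where >9): 4 8 8 3 5 0 3 6 → sum 37
  kept as-is: 3 5 1 0 5 3 6 → sum 23
Total = 37 + 23 = 60.
Check digit = (10 − (60 mod 10)) mod 10 = 0.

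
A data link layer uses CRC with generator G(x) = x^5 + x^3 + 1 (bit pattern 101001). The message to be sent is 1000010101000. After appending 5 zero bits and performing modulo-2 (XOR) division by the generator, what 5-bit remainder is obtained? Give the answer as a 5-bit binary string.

01111

Append 5 zeros: 100001010100000000. Divide by 101001 (XOR where the leading bit is 1):
  pos 0: 100001 XOR 101001 = 001000
  pos 2: 100001 XOR 101001 = 001000
  pos 4: 100001 XOR 101001 = 001000
  pos 6: 100000 XOR 101001 = 001001
  pos 8: 100100 XOR 101001 = 001101
  pos 10: 110100 XOR 101001 = 011101
  pos 11: 111010 XOR 101001 = 010011
  pos 12: 100110 XOR 101001 = 001111
Remainder (last 5 bits) = 01111. This is the CRC / FCS.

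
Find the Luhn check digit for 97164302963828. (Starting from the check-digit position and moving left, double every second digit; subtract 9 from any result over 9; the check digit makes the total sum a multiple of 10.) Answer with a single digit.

7

Partial digits right→left: 8 2 8 3 6 9 2 0 3 4 6 1 7 9
Double every second digit counting from the check-digit position (so the 1st, 3rd, 5th, ... of the partial from the right).
  doubled (with −9 where >9): 7 7 3 4 6 3 5 → sum 35
  kept as-is: 2 3 9 0 4 1 9 → sum 28
Total = 35 + 28 = 63.
Check digit = (10 − (63 mod 10)) mod 10 = 7.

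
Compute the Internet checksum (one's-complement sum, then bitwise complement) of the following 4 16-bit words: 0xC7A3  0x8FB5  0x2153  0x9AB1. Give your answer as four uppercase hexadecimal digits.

One's-complement addition (fold any carry out of bit 15 back into bit 0):
  0xC7A3 + 0x8FB5 = 0x15758 → wrap carry → 0x5759
  0x5759 + 0x2153 = 0x078AC
  0x78AC + 0x9AB1 = 0x1135D → wrap carry → 0x135E
One's-complement sum = 0x135E.
Checksum = ~0x135E & 0xFFFF = 0xECA1.

ECA1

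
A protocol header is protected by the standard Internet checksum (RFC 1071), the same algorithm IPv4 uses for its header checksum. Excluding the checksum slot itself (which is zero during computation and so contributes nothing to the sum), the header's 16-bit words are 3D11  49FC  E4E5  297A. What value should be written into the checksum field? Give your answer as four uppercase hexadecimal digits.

6A92

One's-complement addition (fold any carry out of bit 15 back into bit 0):
  0x3D11 + 0x49FC = 0x0870D
  0x870D + 0xE4E5 = 0x16BF2 → wrap carry → 0x6BF3
  0x6BF3 + 0x297A = 0x0956D
One's-complement sum = 0x956D.
Checksum = ~0x956D & 0xFFFF = 0x6A92.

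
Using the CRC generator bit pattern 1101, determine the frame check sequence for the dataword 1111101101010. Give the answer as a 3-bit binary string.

Append 3 zeros: 1111101101010000. Divide by 1101 (XOR where the leading bit is 1):
  pos 0: 1111 XOR 1101 = 0010
  pos 2: 1010 XOR 1101 = 0111
  pos 3: 1111 XOR 1101 = 0010
  pos 5: 1010 XOR 1101 = 0111
  pos 6: 1111 XOR 1101 = 0010
  pos 8: 1001 XOR 1101 = 0100
  pos 9: 1000 XOR 1101 = 0101
  pos 10: 1010 XOR 1101 = 0111
  pos 11: 1110 XOR 1101 = 0011
Remainder (last 3 bits) = 110. This is the CRC / FCS.

110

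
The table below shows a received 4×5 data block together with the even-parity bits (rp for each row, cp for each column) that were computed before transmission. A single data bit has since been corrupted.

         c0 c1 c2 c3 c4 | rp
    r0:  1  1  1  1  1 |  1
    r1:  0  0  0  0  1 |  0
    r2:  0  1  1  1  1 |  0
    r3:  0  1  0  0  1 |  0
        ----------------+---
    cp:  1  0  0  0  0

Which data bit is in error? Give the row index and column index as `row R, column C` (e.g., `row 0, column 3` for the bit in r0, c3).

row 1, column 1

Recompute each row's even parity and compare to rp:
  r0: data parity 1, sent rp 1 → ok
  r1: data parity 1, sent rp 0 → mismatch
  r2: data parity 0, sent rp 0 → ok
  r3: data parity 0, sent rp 0 → ok
Recompute each column's even parity and compare to cp:
  c0: data parity 1, sent cp 1 → ok
  c1: data parity 1, sent cp 0 → mismatch
  c2: data parity 0, sent cp 0 → ok
  c3: data parity 0, sent cp 0 → ok
  c4: data parity 0, sent cp 0 → ok
Exactly one row (r1) and one column (c1) fail → the flipped bit is at their intersection.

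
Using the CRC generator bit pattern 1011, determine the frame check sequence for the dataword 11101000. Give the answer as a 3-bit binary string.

000

Append 3 zeros: 11101000000. Divide by 1011 (XOR where the leading bit is 1):
  pos 0: 1110 XOR 1011 = 0101
  pos 1: 1011 XOR 1011 = 0000
Remainder (last 3 bits) = 000. This is the CRC / FCS.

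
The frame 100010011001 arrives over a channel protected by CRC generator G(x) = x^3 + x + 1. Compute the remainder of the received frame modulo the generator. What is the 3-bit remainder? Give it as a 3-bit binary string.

Modulo-2 division of 100010011001 by 1011:
  pos 0: 1000 XOR 1011 = 0011
  pos 2: 1110 XOR 1011 = 0101
  pos 3: 1010 XOR 1011 = 0001
  pos 6: 1110 XOR 1011 = 0101
  pos 7: 1010 XOR 1011 = 0001
Remainder = 011 (nonzero — an error is detected).

011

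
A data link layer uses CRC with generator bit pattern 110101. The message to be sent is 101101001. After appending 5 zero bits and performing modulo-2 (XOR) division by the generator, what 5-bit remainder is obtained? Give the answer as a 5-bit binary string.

00111

Append 5 zeros: 10110100100000. Divide by 110101 (XOR where the leading bit is 1):
  pos 0: 101101 XOR 110101 = 011000
  pos 1: 110000 XOR 110101 = 000101
  pos 4: 101010 XOR 110101 = 011111
  pos 5: 111110 XOR 110101 = 001011
  pos 7: 101100 XOR 110101 = 011001
  pos 8: 110010 XOR 110101 = 000111
Remainder (last 5 bits) = 00111. This is the CRC / FCS.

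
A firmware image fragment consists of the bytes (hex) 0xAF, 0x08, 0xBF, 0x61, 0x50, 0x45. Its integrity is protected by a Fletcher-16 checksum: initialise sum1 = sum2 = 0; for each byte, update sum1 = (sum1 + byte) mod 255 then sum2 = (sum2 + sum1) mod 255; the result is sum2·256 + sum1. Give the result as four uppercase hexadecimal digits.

4F6E

Running sums (mod 255):
  after byte 0 (0xAF): sum1=175, sum2=175
  after byte 1 (0x08): sum1=183, sum2=103
  after byte 2 (0xBF): sum1=119, sum2=222
  after byte 3 (0x61): sum1=216, sum2=183
  after byte 4 (0x50): sum1=41, sum2=224
  after byte 5 (0x45): sum1=110, sum2=79
Checksum = sum2·256 + sum1 = 79·256 + 110 = 20334 = 0x4F6E.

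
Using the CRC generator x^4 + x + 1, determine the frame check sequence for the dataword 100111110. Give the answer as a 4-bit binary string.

Append 4 zeros: 1001111100000. Divide by 10011 (XOR where the leading bit is 1):
  pos 0: 10011 XOR 10011 = 00000
  pos 5: 11100 XOR 10011 = 01111
  pos 6: 11110 XOR 10011 = 01101
  pos 7: 11010 XOR 10011 = 01001
  pos 8: 10010 XOR 10011 = 00001
Remainder (last 4 bits) = 0001. This is the CRC / FCS.

0001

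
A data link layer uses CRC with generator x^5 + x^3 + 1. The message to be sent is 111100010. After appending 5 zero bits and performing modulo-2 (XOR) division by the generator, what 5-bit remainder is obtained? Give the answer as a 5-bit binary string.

00101

Append 5 zeros: 11110001000000. Divide by 101001 (XOR where the leading bit is 1):
  pos 0: 111100 XOR 101001 = 010101
  pos 1: 101010 XOR 101001 = 000011
  pos 5: 111000 XOR 101001 = 010001
  pos 6: 100010 XOR 101001 = 001011
  pos 8: 101100 XOR 101001 = 000101
Remainder (last 5 bits) = 00101. This is the CRC / FCS.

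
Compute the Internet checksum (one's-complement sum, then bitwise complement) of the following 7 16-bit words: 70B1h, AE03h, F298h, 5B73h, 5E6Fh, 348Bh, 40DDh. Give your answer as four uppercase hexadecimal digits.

BF66

One's-complement addition (fold any carry out of bit 15 back into bit 0):
  0x70B1 + 0xAE03 = 0x11EB4 → wrap carry → 0x1EB5
  0x1EB5 + 0xF298 = 0x1114D → wrap carry → 0x114E
  0x114E + 0x5B73 = 0x06CC1
  0x6CC1 + 0x5E6F = 0x0CB30
  0xCB30 + 0x348B = 0x0FFBB
  0xFFBB + 0x40DD = 0x14098 → wrap carry → 0x4099
One's-complement sum = 0x4099.
Checksum = ~0x4099 & 0xFFFF = 0xBF66.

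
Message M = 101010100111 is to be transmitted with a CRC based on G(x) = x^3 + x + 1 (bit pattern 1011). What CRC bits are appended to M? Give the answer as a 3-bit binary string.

101

Append 3 zeros: 101010100111000. Divide by 1011 (XOR where the leading bit is 1):
  pos 0: 1010 XOR 1011 = 0001
  pos 3: 1101 XOR 1011 = 0110
  pos 4: 1100 XOR 1011 = 0111
  pos 5: 1110 XOR 1011 = 0101
  pos 6: 1011 XOR 1011 = 0000
  pos 10: 1100 XOR 1011 = 0111
  pos 11: 1110 XOR 1011 = 0101
Remainder (last 3 bits) = 101. This is the CRC / FCS.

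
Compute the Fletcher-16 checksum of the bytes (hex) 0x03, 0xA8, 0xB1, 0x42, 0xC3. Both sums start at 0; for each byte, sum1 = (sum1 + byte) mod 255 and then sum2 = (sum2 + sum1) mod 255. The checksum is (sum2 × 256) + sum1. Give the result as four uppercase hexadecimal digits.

0F63

Running sums (mod 255):
  after byte 0 (0x03): sum1=3, sum2=3
  after byte 1 (0xA8): sum1=171, sum2=174
  after byte 2 (0xB1): sum1=93, sum2=12
  after byte 3 (0x42): sum1=159, sum2=171
  after byte 4 (0xC3): sum1=99, sum2=15
Checksum = sum2·256 + sum1 = 15·256 + 99 = 3939 = 0x0F63.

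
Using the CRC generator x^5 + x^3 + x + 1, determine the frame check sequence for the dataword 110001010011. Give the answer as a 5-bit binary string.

Append 5 zeros: 11000101001100000. Divide by 101011 (XOR where the leading bit is 1):
  pos 0: 110001 XOR 101011 = 011010
  pos 1: 110100 XOR 101011 = 011111
  pos 2: 111111 XOR 101011 = 010100
  pos 3: 101000 XOR 101011 = 000011
  pos 7: 110110 XOR 101011 = 011101
  pos 8: 111010 XOR 101011 = 010001
  pos 9: 100010 XOR 101011 = 001001
  pos 11: 100100 XOR 101011 = 001111
Remainder (last 5 bits) = 01111. This is the CRC / FCS.

01111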